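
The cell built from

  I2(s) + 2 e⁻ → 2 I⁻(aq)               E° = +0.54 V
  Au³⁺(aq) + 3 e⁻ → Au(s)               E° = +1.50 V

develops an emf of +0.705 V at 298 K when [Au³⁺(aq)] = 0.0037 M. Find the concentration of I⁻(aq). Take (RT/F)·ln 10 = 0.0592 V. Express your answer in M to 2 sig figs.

The Au³⁺/Au couple has the larger reduction potential, so it is the cathode: E°cell = +1.50 − (+0.54) = +0.96 V and n = 6.
Rearranging E = E° − (0.0592/n)·log Q gives log Q = 6(+0.96 − (+0.705))/0.0592 = 25.845.
Balancing electrons gives 2 Au³⁺(aq) + 6 I⁻(aq) → 2 Au(s) + 3 I2(s); thus Q = 1 / ([Au³⁺(aq)]^2·[I⁻(aq)]^6).
Solving for the unknown gives log [I⁻(aq)] = −3.497, so [I⁻(aq)] ≈ 0.00032 M.

0.00032 M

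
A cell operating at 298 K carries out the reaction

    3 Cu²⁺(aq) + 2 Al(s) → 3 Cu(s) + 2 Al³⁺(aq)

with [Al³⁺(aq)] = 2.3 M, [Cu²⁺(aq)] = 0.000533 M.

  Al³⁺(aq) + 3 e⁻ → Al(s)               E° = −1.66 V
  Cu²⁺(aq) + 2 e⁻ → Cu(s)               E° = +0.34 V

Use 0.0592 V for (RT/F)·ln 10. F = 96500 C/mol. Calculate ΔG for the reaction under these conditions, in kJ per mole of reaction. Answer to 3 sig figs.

−1100 kJ/mol

E°cell = +0.34 − (−1.66) = +2.00 V; the balanced reaction transfers n = 6 electrons.
Here Q = [Al³⁺(aq)]^2 / [Cu²⁺(aq)]^3 = 3.49×10^10 (log Q = 10.543), giving E = +2.00 − (0.0592/6)·(10.543) = +1.8960 V.
Finally ΔG = −nFE = −(6)(96500 C/mol)(+1.8960 V) = −1100 kJ/mol.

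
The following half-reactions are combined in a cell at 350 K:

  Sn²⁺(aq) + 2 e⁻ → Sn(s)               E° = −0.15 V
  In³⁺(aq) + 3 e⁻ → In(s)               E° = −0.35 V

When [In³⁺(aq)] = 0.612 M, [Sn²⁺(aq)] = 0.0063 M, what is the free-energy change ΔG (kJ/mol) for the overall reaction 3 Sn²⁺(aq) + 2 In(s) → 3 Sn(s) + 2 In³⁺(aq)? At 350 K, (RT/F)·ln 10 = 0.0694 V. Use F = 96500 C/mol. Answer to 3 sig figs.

The standard cell potential is −0.15 − (−0.35) = +0.20 V, with n = 6 electrons in the balanced equation.
Here Q = [In³⁺(aq)]^2 / [Sn²⁺(aq)]^3 = 1.5×10^6 (log Q = 6.175), giving E = +0.20 − (0.0694/6)·(6.175) = +0.1286 V.
Then ΔG = −nFE = −6 × 96500 × +0.1286 J/mol = −74.5 kJ/mol.

−74.5 kJ/mol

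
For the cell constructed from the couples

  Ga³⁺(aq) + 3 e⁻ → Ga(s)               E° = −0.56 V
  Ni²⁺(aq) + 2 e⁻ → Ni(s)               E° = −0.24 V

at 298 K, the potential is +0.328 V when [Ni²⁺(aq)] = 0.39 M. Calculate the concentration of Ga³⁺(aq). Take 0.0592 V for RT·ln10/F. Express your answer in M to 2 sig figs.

0.096 M

The Ni²⁺/Ni couple has the larger reduction potential, so it is the cathode: E°cell = −0.24 − (−0.56) = +0.32 V and n = 6.
From the Nernst equation, log Q = n(E° − E)/0.0592 = 6·(+0.32 − (+0.328))/0.0592 = −0.811.
Balancing electrons gives 3 Ni²⁺(aq) + 2 Ga(s) → 3 Ni(s) + 2 Ga³⁺(aq); thus Q = [Ga³⁺(aq)]^2 / [Ni²⁺(aq)]^3.
Isolating [Ga³⁺(aq)] in Q = 10^{−0.811} yields log [Ga³⁺(aq)] = −1.019, i.e. 0.096 M.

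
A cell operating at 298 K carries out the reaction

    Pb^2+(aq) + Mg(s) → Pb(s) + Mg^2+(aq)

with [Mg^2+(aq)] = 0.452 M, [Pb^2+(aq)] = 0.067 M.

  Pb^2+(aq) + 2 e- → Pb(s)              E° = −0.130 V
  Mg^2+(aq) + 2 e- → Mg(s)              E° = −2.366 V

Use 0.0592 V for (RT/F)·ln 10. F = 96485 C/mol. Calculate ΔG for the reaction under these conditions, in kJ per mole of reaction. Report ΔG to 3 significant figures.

−427 kJ/mol

With Pb²⁺/Pb reduced at the cathode, E°cell = −0.130 − (−2.366) = +2.236 V and n = 2.
Q = [Mg^2+(aq)] / [Pb^2+(aq)] = 6.75, so log Q = 0.829 and E = +2.236 − (0.0592/2)(0.829) = +2.2115 V.
Finally ΔG = −nFE = −(2)(96485 C/mol)(+2.2115 V) = −427 kJ/mol.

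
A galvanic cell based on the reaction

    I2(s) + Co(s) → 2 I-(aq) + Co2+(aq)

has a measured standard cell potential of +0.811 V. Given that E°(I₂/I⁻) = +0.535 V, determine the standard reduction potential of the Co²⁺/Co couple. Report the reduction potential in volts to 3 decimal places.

−0.276 V

In the reaction as written the I₂/I⁻ couple is reduced (cathode) and Co²⁺/Co is oxidized (anode), so E°cell = E°(I₂/I⁻) − E°(Co²⁺/Co).
E°(Co²⁺/Co) = E°(cathode) − E°cell = +0.535 − (+0.811) = −0.276 V.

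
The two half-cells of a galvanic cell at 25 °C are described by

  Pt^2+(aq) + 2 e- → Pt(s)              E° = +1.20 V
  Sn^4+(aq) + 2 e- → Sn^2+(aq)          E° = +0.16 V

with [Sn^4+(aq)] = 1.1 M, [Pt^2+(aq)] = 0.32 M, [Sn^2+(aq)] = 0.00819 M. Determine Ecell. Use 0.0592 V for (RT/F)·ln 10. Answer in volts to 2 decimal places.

+0.96 V

Pt²⁺/Pt is reduced (cathode, E° = +1.20 V) and Sn⁴⁺/Sn²⁺ is oxidized (anode).
E°cell = E°cat − E°an = +1.20 − (+0.16) = +1.04 V; n = 2.
For the overall reaction Pt^2+(aq) + Sn^2+(aq) → Pt(s) + Sn^4+(aq), Q = [Sn^4+(aq)] / ([Pt^2+(aq)]·[Sn^2+(aq)]) = 420, giving log Q = 2.623.
By the Nernst equation, E = +1.04 − (0.0592/2)·(2.623) = +0.96 V.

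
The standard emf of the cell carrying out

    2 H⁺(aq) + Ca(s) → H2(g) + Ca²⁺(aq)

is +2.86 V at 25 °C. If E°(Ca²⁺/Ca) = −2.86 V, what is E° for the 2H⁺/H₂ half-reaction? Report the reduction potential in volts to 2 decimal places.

In the reaction as written the 2H⁺/H₂ couple is reduced (cathode) and Ca²⁺/Ca is oxidized (anode), so E°cell = E°(2H⁺/H₂) − E°(Ca²⁺/Ca).
E°(2H⁺/H₂) = E°cell + E°(anode) = +2.86 + (−2.86) = +0.00 V.

+0.00 V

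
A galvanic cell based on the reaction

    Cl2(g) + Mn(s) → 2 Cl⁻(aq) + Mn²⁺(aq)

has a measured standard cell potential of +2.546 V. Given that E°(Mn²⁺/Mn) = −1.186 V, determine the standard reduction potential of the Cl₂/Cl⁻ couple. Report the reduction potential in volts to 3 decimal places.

+1.360 V

In the reaction as written the Cl₂/Cl⁻ couple is reduced (cathode) and Mn²⁺/Mn is oxidized (anode), so E°cell = E°(Cl₂/Cl⁻) − E°(Mn²⁺/Mn).
E°(Cl₂/Cl⁻) = E°cell + E°(anode) = +2.546 + (−1.186) = +1.360 V.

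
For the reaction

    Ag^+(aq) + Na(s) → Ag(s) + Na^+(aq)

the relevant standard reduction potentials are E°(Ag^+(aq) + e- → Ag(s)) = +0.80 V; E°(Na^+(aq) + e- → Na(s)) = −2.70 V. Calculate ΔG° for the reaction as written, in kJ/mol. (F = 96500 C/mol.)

−338 kJ/mol

In the reaction as written Ag^+(aq) is reduced, so the Ag⁺/Ag couple is the cathode and Na⁺/Na is the anode.
E°cell = +0.80 − (−2.70) = +3.50 V; balancing electrons gives n = 1.
ΔG° = −nFE°cell = −(1)(96500)(+3.50) J/mol = −338 kJ/mol.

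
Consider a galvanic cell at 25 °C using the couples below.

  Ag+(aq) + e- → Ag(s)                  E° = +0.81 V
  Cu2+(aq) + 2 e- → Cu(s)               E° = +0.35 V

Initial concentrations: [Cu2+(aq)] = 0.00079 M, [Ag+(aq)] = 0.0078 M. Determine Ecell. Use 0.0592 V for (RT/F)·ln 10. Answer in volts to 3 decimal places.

+0.427 V

Since E°(Ag⁺/Ag) > E°(Cu²⁺/Cu), Ag⁺/Ag serves as the cathode.
E°cell = E°cat − E°an = +0.81 − (+0.35) = +0.46 V; n = 2.
The balanced reaction is 2 Ag+(aq) + Cu(s) → 2 Ag(s) + Cu2+(aq), so Q = [Cu2+(aq)] / [Ag+(aq)]^2 = 13 and log Q = 1.113.
By the Nernst equation, E = +0.46 − (0.0592/2)·(1.113) = +0.427 V.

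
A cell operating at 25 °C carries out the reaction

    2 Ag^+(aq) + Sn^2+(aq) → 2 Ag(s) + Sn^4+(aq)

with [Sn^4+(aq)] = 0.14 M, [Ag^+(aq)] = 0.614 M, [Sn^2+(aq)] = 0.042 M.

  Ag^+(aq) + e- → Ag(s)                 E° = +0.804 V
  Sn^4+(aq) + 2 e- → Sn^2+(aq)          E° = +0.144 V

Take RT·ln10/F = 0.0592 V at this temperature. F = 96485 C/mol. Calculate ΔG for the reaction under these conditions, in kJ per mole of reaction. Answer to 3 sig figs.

With Ag⁺/Ag reduced at the cathode, E°cell = +0.804 − (+0.144) = +0.660 V and n = 2.
Here Q = [Sn^4+(aq)] / ([Ag^+(aq)]^2·[Sn^2+(aq)]) = 8.84 (log Q = 0.947), giving E = +0.660 − (0.0592/2)·(0.947) = +0.6320 V.
Finally ΔG = −nFE = −(2)(96485 C/mol)(+0.6320 V) = −122 kJ/mol.

−122 kJ/mol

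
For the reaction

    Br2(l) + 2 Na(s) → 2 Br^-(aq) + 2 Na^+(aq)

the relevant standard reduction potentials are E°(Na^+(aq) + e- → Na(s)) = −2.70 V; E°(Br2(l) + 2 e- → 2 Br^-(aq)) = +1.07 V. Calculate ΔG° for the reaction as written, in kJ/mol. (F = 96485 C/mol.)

−727 kJ/mol

In the reaction as written Br2(l) is reduced, so the Br₂/Br⁻ couple is the cathode and Na⁺/Na is the anode.
E°cell = +1.07 − (−2.70) = +3.77 V; balancing electrons gives n = 2.
ΔG° = −nFE°cell = −(2)(96485)(+3.77) J/mol = −727 kJ/mol.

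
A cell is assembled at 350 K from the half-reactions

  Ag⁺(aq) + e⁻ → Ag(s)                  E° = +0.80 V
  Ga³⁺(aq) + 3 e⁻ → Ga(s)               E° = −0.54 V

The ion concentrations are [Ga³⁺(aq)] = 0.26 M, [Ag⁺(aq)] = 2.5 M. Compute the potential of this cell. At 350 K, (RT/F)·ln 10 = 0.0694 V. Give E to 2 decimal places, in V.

Ag⁺/Ag is reduced (cathode, E° = +0.80 V) and Ga³⁺/Ga is oxidized (anode).
The standard potential is +0.80 − (−0.54) = +1.34 V and the balanced reaction transfers n = 3 electrons.
The balanced reaction is 3 Ag⁺(aq) + Ga(s) → 3 Ag(s) + Ga³⁺(aq), so Q = [Ga³⁺(aq)] / [Ag⁺(aq)]^3 = 0.0166 and log Q = −1.779.
Applying E = E° − (RT ln10/nF)·log Q gives +1.34 − (0.0694/3)(−1.779) = +1.38 V.

+1.38 V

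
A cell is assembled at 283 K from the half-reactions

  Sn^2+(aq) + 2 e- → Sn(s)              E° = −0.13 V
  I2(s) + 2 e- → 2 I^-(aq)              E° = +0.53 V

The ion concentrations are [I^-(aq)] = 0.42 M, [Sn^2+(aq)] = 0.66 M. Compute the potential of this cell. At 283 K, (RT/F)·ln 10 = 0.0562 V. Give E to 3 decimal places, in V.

I₂/I⁻ is reduced (cathode, E° = +0.53 V) and Sn²⁺/Sn is oxidized (anode).
E°cell = E°cat − E°an = +0.53 − (−0.13) = +0.66 V; n = 2.
The balanced reaction is I2(s) + Sn(s) → 2 I^-(aq) + Sn^2+(aq), so Q = [I^-(aq)]^2·[Sn^2+(aq)] = 0.116 and log Q = −0.934.
By the Nernst equation, E = +0.66 − (0.0562/2)·(−0.934) = +0.686 V.

+0.686 V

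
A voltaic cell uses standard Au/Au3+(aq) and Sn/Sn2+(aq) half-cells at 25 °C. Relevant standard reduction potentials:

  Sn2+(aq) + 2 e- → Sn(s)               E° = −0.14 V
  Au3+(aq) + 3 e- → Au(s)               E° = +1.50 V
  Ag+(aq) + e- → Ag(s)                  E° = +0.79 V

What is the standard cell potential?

The Au³⁺/Au couple has the higher E°, so Au ion is reduced (cathode) and Sn is oxidized (anode).
E°cell = E°(cathode) − E°(anode) = +1.50 − (−0.14) = +1.64 V.

+1.64 V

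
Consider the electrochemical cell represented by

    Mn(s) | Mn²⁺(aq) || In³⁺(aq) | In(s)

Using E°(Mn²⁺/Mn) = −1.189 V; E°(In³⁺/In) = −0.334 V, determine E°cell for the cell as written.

+0.855 V

By convention the left-hand electrode in cell notation is the anode (oxidation) and the right-hand electrode is the cathode (reduction).
E°cell = E°(right) − E°(left) = −0.334 − (−1.189) = +0.855 V.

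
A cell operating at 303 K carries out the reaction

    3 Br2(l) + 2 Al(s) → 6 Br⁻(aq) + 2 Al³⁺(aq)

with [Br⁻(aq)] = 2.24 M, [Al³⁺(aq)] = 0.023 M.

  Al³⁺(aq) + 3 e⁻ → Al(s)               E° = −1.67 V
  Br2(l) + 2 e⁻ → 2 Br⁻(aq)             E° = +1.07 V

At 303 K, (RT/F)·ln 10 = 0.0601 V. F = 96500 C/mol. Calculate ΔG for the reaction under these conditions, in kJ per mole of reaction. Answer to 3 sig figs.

With Br₂/Br⁻ reduced at the cathode, E°cell = +1.07 − (−1.67) = +2.74 V and n = 6.
Q = [Br⁻(aq)]^6·[Al³⁺(aq)]^2 = 0.0668, so log Q = −1.175 and E = +2.74 − (0.0601/6)(−1.175) = +2.7518 V.
Finally ΔG = −nFE = −(6)(96500 C/mol)(+2.7518 V) = −1590 kJ/mol.

−1590 kJ/mol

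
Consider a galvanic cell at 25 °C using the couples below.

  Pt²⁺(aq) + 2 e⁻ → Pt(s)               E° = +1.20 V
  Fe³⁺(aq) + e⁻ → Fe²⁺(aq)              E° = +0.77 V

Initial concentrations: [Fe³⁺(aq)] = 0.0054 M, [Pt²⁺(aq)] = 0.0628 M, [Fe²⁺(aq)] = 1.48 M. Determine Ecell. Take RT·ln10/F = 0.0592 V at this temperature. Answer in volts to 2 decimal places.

+0.54 V

Since E°(Pt²⁺/Pt) > E°(Fe³⁺/Fe²⁺), Pt²⁺/Pt serves as the cathode.
E°cell = +1.20 − (+0.77) = +0.43 V, with n = 2 electrons transferred.
For the overall reaction Pt²⁺(aq) + 2 Fe²⁺(aq) → Pt(s) + 2 Fe³⁺(aq), Q = [Fe³⁺(aq)]^2 / ([Pt²⁺(aq)]·[Fe²⁺(aq)]^2) = 0.000212, giving log Q = −3.674.
Applying E = E° − (RT ln10/nF)·log Q gives +0.43 − (0.0592/2)(−3.674) = +0.54 V.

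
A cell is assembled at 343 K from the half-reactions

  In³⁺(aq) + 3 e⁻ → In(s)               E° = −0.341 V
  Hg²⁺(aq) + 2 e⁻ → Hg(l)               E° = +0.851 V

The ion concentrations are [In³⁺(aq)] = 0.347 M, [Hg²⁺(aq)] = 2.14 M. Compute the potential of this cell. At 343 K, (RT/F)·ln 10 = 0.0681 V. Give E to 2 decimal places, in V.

Since E°(Hg²⁺/Hg) > E°(In³⁺/In), Hg²⁺/Hg serves as the cathode.
E°cell = E°cat − E°an = +0.851 − (−0.341) = +1.192 V; n = 6.
The balanced reaction is 3 Hg²⁺(aq) + 2 In(s) → 3 Hg(l) + 2 In³⁺(aq), so Q = [In³⁺(aq)]^2 / [Hg²⁺(aq)]^3 = 0.0123 and log Q = −1.911.
Applying E = E° − (RT ln10/nF)·log Q gives +1.192 − (0.0681/6)(−1.911) = +1.21 V.

+1.21 V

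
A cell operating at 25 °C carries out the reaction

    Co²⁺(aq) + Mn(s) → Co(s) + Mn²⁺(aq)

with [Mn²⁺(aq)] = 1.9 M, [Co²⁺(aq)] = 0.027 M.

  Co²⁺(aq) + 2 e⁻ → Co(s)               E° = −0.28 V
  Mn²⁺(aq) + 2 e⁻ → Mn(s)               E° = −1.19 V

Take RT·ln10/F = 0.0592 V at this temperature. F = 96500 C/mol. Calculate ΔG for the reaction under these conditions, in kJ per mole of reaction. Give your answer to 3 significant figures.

E°cell = −0.28 − (−1.19) = +0.91 V; the balanced reaction transfers n = 2 electrons.
Here Q = [Mn²⁺(aq)] / [Co²⁺(aq)] = 70.4 (log Q = 1.847), giving E = +0.91 − (0.0592/2)·(1.847) = +0.8553 V.
Finally ΔG = −nFE = −(2)(96500 C/mol)(+0.8553 V) = −165 kJ/mol.

−165 kJ/mol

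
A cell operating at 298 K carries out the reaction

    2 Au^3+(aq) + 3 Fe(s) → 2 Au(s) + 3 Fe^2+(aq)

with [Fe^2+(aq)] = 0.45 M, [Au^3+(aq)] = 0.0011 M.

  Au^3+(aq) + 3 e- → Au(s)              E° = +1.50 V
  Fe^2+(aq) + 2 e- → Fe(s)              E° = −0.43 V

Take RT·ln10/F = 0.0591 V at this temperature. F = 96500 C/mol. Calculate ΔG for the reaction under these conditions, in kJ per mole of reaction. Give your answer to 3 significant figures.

−1090 kJ/mol

With Au³⁺/Au reduced at the cathode, E°cell = +1.50 − (−0.43) = +1.93 V and n = 6.
The reaction quotient is [Fe^2+(aq)]^3 / [Au^3+(aq)]^2 = 7.53×10^4; by Nernst, E = +1.93 − (0.0591/6)(4.877) = +1.8820 V.
Finally ΔG = −nFE = −(6)(96500 C/mol)(+1.8820 V) = −1090 kJ/mol.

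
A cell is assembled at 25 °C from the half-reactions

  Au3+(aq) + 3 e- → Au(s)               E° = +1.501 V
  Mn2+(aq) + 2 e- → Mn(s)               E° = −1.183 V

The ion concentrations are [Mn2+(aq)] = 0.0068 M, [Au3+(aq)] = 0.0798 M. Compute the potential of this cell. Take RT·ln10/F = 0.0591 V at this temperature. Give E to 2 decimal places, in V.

+2.73 V

Since E°(Au³⁺/Au) > E°(Mn²⁺/Mn), Au³⁺/Au serves as the cathode.
E°cell = +1.501 − (−1.183) = +2.684 V, with n = 6 electrons transferred.
Balancing gives 2 Au3+(aq) + 3 Mn(s) → 2 Au(s) + 3 Mn2+(aq); hence Q = [Mn2+(aq)]^3 / [Au3+(aq)]^2 = 4.94×10^−5 (log Q = −4.306).
By the Nernst equation, E = +2.684 − (0.0591/6)·(−4.306) = +2.73 V.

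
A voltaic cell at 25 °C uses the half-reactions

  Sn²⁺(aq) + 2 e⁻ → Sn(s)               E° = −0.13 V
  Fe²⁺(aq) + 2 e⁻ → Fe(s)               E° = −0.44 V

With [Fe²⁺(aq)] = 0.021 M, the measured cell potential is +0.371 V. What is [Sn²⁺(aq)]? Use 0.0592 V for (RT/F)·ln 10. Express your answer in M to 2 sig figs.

2.4 M

Sn²⁺/Sn is the cathode (higher E°); E°cell = −0.13 − (−0.44) = +0.31 V with n = 2.
Since E = E° − (0.0592/n)·log Q, log Q = n(E° − E)/0.0592 = −2.061.
The balanced reaction is Sn²⁺(aq) + Fe(s) → Sn(s) + Fe²⁺(aq), so Q = [Fe²⁺(aq)] / [Sn²⁺(aq)].
Substituting the known concentrations and solving, log [Sn²⁺(aq)] = 0.383 and [Sn²⁺(aq)] = 2.4 M.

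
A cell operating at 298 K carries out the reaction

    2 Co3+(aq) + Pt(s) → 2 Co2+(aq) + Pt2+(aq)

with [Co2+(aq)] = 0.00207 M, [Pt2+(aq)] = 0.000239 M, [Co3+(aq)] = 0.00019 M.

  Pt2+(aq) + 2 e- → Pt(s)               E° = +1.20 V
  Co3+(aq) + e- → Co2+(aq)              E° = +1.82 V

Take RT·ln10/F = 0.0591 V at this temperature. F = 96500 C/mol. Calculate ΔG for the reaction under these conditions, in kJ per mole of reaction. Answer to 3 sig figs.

E°cell = +1.82 − (+1.20) = +0.62 V; the balanced reaction transfers n = 2 electrons.
Here Q = ([Co2+(aq)]^2·[Pt2+(aq)]) / [Co3+(aq)]^2 = 0.0284 (log Q = −1.547), giving E = +0.62 − (0.0591/2)·(−1.547) = +0.6657 V.
Finally ΔG = −nFE = −(2)(96500 C/mol)(+0.6657 V) = −128 kJ/mol.

−128 kJ/mol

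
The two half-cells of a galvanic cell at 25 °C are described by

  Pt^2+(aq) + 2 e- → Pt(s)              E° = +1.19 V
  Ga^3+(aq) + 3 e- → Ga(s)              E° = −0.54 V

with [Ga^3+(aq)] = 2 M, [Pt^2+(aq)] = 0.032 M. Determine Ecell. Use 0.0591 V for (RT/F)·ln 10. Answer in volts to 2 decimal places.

+1.68 V

Pt²⁺/Pt is reduced (cathode, E° = +1.19 V) and Ga³⁺/Ga is oxidized (anode).
E°cell = E°cat − E°an = +1.19 − (−0.54) = +1.73 V; n = 6.
For the overall reaction 3 Pt^2+(aq) + 2 Ga(s) → 3 Pt(s) + 2 Ga^3+(aq), Q = [Ga^3+(aq)]^2 / [Pt^2+(aq)]^3 = 1.22×10^5, giving log Q = 5.087.
E = E° − (0.0591/n)·log Q = +1.73 − (0.0591/6)(5.087) = +1.68 V.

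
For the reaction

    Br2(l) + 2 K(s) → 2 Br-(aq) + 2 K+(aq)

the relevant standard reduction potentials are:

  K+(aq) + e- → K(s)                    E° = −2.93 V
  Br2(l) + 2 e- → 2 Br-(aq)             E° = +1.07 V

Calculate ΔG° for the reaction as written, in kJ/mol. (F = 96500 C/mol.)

In the reaction as written Br2(l) is reduced, so the Br₂/Br⁻ couple is the cathode and K⁺/K is the anode.
E°cell = +1.07 − (−2.93) = +4.00 V; balancing electrons gives n = 2.
ΔG° = −nFE°cell = −(2)(96500)(+4.00) J/mol = −772 kJ/mol.

−772 kJ/mol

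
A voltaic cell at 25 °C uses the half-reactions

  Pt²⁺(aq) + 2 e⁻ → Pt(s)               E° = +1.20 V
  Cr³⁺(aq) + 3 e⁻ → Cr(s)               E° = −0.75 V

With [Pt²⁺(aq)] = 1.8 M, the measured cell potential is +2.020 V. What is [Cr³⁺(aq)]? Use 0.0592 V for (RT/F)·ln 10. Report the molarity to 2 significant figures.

Pt²⁺/Pt is the cathode (higher E°); E°cell = +1.20 − (−0.75) = +1.95 V with n = 6.
From the Nernst equation, log Q = n(E° − E)/0.0592 = 6·(+1.95 − (+2.020))/0.0592 = −7.095.
The balanced reaction is 3 Pt²⁺(aq) + 2 Cr(s) → 3 Pt(s) + 2 Cr³⁺(aq), so Q = [Cr³⁺(aq)]^2 / [Pt²⁺(aq)]^3.
Isolating [Cr³⁺(aq)] in Q = 10^{−7.095} yields log [Cr³⁺(aq)] = −3.165, i.e. 0.00068 M.

0.00068 M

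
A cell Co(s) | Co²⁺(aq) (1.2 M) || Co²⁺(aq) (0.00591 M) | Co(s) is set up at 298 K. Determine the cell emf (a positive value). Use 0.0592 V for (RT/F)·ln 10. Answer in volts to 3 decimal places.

0.068 V

For a concentration cell E°cell = 0, since both electrodes use the same couple.
The compartment with the higher Co²⁺(aq) concentration (1.2 M) acts as the cathode; ions are reduced there and produced at the dilute (0.00591 M) anode.
With n = 2, Ecell = −(0.0592/2)·log([dilute]/[conc]) = −(0.0592/2)·log(0.00591/1.2) = +0.068 V.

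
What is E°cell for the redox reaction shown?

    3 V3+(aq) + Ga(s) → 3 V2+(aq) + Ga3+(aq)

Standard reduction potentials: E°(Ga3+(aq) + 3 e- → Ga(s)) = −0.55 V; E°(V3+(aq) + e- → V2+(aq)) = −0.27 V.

+0.28 V

V3+(aq) gains electrons, so the V³⁺/V²⁺ couple is the cathode; the Ga³⁺/Ga couple is the anode.
E°cell = E°(cathode) − E°(anode) = −0.27 − (−0.55) = +0.28 V.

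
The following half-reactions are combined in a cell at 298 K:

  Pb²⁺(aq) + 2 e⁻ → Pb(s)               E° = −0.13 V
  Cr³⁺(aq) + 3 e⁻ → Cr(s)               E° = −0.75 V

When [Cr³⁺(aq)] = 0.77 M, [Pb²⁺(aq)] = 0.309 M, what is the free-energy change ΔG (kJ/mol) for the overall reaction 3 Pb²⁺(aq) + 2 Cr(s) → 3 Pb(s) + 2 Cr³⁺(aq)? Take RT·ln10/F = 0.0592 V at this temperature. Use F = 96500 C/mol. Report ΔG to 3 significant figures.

−352 kJ/mol

The standard cell potential is −0.13 − (−0.75) = +0.62 V, with n = 6 electrons in the balanced equation.
Q = [Cr³⁺(aq)]^2 / [Pb²⁺(aq)]^3 = 20.1, so log Q = 1.303 and E = +0.62 − (0.0592/6)(1.303) = +0.6071 V.
ΔG = −nFE = −(6)(96500)(+0.6071) J/mol = −352 kJ/mol.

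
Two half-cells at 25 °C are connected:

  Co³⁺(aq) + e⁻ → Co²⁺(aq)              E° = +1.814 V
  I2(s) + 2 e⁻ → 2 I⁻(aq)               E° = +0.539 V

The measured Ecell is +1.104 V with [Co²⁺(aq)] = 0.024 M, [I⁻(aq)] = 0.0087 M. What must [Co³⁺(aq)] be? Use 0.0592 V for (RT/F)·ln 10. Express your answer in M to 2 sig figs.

0.0036 M

With Co³⁺/Co²⁺ at the cathode and I₂/I⁻ at the anode, E°cell = +1.814 − (+0.539) = +1.275 V (n = 2).
Since E = E° − (0.0592/n)·log Q, log Q = n(E° − E)/0.0592 = 5.777.
Balancing electrons gives 2 Co³⁺(aq) + 2 I⁻(aq) → 2 Co²⁺(aq) + I2(s); thus Q = [Co²⁺(aq)]^2 / ([Co³⁺(aq)]^2·[I⁻(aq)]^2).
Isolating [Co³⁺(aq)] in Q = 10^{5.777} yields log [Co³⁺(aq)] = −2.448, i.e. 0.0036 M.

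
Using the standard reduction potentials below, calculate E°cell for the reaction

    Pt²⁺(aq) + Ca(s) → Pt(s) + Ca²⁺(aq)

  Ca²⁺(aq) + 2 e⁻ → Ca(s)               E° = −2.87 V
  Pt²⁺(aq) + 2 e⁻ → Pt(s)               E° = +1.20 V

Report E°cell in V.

+4.07 V

In the reaction as written, Pt²⁺(aq) is reduced (cathode) and Ca²⁺(aq) is produced by oxidation at the anode.
E°cell = E°(cathode) − E°(anode) = +1.20 − (−2.87) = +4.07 V.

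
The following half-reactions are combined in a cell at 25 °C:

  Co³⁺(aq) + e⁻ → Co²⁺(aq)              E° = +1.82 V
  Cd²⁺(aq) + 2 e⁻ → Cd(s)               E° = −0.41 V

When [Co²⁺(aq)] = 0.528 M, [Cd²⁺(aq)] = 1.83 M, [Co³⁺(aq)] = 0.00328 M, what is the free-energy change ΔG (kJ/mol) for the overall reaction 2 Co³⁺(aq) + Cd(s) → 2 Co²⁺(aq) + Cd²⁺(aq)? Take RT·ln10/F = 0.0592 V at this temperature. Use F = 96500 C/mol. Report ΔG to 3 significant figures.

E°cell = +1.82 − (−0.41) = +2.23 V; the balanced reaction transfers n = 2 electrons.
The reaction quotient is ([Co²⁺(aq)]^2·[Cd²⁺(aq)]) / [Co³⁺(aq)]^2 = 4.74×10^4; by Nernst, E = +2.23 − (0.0592/2)(4.676) = +2.0916 V.
Then ΔG = −nFE = −2 × 96500 × +2.0916 J/mol = −404 kJ/mol.

−404 kJ/mol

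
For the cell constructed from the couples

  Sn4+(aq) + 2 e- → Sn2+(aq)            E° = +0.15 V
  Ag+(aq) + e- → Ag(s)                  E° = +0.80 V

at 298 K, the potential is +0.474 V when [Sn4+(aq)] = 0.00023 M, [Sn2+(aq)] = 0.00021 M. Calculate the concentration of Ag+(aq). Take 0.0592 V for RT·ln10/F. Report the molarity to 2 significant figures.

The Ag⁺/Ag couple has the larger reduction potential, so it is the cathode: E°cell = +0.80 − (+0.15) = +0.65 V and n = 2.
Since E = E° − (0.0592/n)·log Q, log Q = n(E° − E)/0.0592 = 5.946.
Balancing electrons gives 2 Ag+(aq) + Sn2+(aq) → 2 Ag(s) + Sn4+(aq); thus Q = [Sn4+(aq)] / ([Ag+(aq)]^2·[Sn2+(aq)]).
Isolating [Ag+(aq)] in Q = 10^{5.946} yields log [Ag+(aq)] = −2.953, i.e. 0.0011 M.

0.0011 M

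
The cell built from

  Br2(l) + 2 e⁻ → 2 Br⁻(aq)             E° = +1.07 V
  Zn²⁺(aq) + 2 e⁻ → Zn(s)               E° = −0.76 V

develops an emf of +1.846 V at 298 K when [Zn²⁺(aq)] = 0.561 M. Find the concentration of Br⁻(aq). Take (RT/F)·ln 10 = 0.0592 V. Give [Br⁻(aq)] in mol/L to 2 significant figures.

0.72 M

With Br₂/Br⁻ at the cathode and Zn²⁺/Zn at the anode, E°cell = +1.07 − (−0.76) = +1.83 V (n = 2).
From the Nernst equation, log Q = n(E° − E)/0.0592 = 2·(+1.83 − (+1.846))/0.0592 = −0.541.
For Br2(l) + Zn(s) → 2 Br⁻(aq) + Zn²⁺(aq), the reaction quotient is Q = [Br⁻(aq)]^2·[Zn²⁺(aq)].
Isolating [Br⁻(aq)] in Q = 10^{−0.541} yields log [Br⁻(aq)] = −0.145, i.e. 0.72 M.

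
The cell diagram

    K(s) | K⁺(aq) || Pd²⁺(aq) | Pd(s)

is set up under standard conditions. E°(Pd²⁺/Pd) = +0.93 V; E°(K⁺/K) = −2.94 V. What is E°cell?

+3.87 V

By convention the left-hand electrode in cell notation is the anode (oxidation) and the right-hand electrode is the cathode (reduction).
E°cell = E°(right) − E°(left) = +0.93 − (−2.94) = +3.87 V.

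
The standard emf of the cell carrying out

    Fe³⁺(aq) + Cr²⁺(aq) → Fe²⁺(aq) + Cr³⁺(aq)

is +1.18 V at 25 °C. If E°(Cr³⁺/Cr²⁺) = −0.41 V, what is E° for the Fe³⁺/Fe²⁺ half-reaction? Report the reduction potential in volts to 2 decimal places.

+0.77 V

In the reaction as written the Fe³⁺/Fe²⁺ couple is reduced (cathode) and Cr³⁺/Cr²⁺ is oxidized (anode), so E°cell = E°(Fe³⁺/Fe²⁺) − E°(Cr³⁺/Cr²⁺).
E°(Fe³⁺/Fe²⁺) = E°cell + E°(anode) = +1.18 + (−0.41) = +0.77 V.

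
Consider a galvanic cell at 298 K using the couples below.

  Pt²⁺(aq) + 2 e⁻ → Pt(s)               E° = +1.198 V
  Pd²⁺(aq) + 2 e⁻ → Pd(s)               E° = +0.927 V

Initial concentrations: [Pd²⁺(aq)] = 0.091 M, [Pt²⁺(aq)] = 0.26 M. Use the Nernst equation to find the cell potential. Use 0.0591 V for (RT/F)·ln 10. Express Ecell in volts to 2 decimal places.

+0.28 V

The Pt²⁺/Pt couple has the more positive E°, so it is the cathode; Pd²⁺/Pd is the anode.
E°cell = +1.198 − (+0.927) = +0.271 V, with n = 2 electrons transferred.
The balanced reaction is Pt²⁺(aq) + Pd(s) → Pt(s) + Pd²⁺(aq), so Q = [Pd²⁺(aq)] / [Pt²⁺(aq)] = 0.35 and log Q = −0.456.
By the Nernst equation, E = +0.271 − (0.0591/2)·(−0.456) = +0.28 V.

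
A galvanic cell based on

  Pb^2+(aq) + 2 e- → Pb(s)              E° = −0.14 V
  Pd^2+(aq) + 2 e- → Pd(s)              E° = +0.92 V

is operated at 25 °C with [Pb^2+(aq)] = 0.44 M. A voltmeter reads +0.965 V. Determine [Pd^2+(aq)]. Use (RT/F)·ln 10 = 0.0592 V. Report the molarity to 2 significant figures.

0.00027 M

The Pd²⁺/Pd couple has the larger reduction potential, so it is the cathode: E°cell = +0.92 − (−0.14) = +1.06 V and n = 2.
From the Nernst equation, log Q = n(E° − E)/0.0592 = 2·(+1.06 − (+0.965))/0.0592 = 3.209.
For Pd^2+(aq) + Pb(s) → Pd(s) + Pb^2+(aq), the reaction quotient is Q = [Pb^2+(aq)] / [Pd^2+(aq)].
Substituting the known concentrations and solving, log [Pd^2+(aq)] = −3.566 and [Pd^2+(aq)] = 0.00027 M.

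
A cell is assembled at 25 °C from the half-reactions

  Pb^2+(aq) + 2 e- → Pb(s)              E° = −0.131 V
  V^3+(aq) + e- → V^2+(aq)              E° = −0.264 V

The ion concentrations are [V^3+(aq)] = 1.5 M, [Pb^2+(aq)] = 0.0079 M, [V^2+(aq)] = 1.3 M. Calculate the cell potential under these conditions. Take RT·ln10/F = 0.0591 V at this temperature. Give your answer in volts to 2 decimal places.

+0.07 V

The Pb²⁺/Pb couple has the more positive E°, so it is the cathode; V³⁺/V²⁺ is the anode.
E°cell = −0.131 − (−0.264) = +0.133 V, with n = 2 electrons transferred.
For the overall reaction Pb^2+(aq) + 2 V^2+(aq) → Pb(s) + 2 V^3+(aq), Q = [V^3+(aq)]^2 / ([Pb^2+(aq)]·[V^2+(aq)]^2) = 169, giving log Q = 2.227.
Applying E = E° − (RT ln10/nF)·log Q gives +0.133 − (0.0591/2)(2.227) = +0.07 V.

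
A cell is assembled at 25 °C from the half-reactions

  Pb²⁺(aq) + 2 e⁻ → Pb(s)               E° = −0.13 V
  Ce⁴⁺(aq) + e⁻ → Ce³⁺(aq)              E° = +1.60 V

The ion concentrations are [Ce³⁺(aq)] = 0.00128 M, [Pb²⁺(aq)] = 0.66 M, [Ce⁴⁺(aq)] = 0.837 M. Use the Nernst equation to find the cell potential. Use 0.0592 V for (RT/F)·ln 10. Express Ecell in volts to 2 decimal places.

Since E°(Ce⁴⁺/Ce³⁺) > E°(Pb²⁺/Pb), Ce⁴⁺/Ce³⁺ serves as the cathode.
The standard potential is +1.60 − (−0.13) = +1.73 V and the balanced reaction transfers n = 2 electrons.
For the overall reaction 2 Ce⁴⁺(aq) + Pb(s) → 2 Ce³⁺(aq) + Pb²⁺(aq), Q = ([Ce³⁺(aq)]^2·[Pb²⁺(aq)]) / [Ce⁴⁺(aq)]^2 = 1.54×10^−6, giving log Q = −5.811.
By the Nernst equation, E = +1.73 − (0.0592/2)·(−5.811) = +1.90 V.

+1.90 V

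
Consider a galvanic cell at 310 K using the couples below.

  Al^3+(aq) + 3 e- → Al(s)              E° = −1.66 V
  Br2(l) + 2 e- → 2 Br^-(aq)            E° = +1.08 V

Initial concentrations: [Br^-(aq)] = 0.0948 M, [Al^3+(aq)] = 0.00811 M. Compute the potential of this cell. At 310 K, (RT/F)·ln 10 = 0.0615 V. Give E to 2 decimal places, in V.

The Br₂/Br⁻ couple has the more positive E°, so it is the cathode; Al³⁺/Al is the anode.
The standard potential is +1.08 − (−1.66) = +2.74 V and the balanced reaction transfers n = 6 electrons.
Balancing gives 3 Br2(l) + 2 Al(s) → 6 Br^-(aq) + 2 Al^3+(aq); hence Q = [Br^-(aq)]^6·[Al^3+(aq)]^2 = 4.77×10^−11 (log Q = −10.321).
E = E° − (0.0615/n)·log Q = +2.74 − (0.0615/6)(−10.321) = +2.85 V.

+2.85 V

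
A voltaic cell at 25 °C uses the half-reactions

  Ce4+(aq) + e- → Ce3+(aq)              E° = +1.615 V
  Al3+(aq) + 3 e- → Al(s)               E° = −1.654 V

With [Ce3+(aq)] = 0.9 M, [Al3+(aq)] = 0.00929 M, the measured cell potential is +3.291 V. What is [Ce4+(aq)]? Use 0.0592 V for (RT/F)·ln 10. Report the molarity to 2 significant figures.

Ce⁴⁺/Ce³⁺ is the cathode (higher E°); E°cell = +1.615 − (−1.654) = +3.269 V with n = 3.
Rearranging E = E° − (0.0592/n)·log Q gives log Q = 3(+3.269 − (+3.291))/0.0592 = −1.115.
For 3 Ce4+(aq) + Al(s) → 3 Ce3+(aq) + Al3+(aq), the reaction quotient is Q = ([Ce3+(aq)]^3·[Al3+(aq)]) / [Ce4+(aq)]^3.
Substituting the known concentrations and solving, log [Ce4+(aq)] = −0.351 and [Ce4+(aq)] = 0.45 M.

0.45 M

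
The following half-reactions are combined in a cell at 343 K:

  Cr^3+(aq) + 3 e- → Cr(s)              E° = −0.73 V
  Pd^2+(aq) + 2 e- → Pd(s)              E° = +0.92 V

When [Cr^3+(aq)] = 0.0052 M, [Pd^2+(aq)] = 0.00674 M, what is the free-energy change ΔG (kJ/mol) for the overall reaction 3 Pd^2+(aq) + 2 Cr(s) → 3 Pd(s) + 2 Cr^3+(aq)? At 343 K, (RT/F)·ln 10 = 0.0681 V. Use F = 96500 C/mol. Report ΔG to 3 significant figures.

With Pd²⁺/Pd reduced at the cathode, E°cell = +0.92 − (−0.73) = +1.65 V and n = 6.
Q = [Cr^3+(aq)]^2 / [Pd^2+(aq)]^3 = 88.3, so log Q = 1.946 and E = +1.65 − (0.0681/6)(1.946) = +1.6279 V.
Finally ΔG = −nFE = −(6)(96500 C/mol)(+1.6279 V) = −943 kJ/mol.

−943 kJ/mol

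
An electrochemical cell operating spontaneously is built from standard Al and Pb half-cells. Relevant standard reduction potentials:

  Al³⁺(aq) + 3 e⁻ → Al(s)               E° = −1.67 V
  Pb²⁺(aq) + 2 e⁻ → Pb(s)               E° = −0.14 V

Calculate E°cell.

+1.53 V

Of the two couples in this cell, the one with the more positive reduction potential is reduced at the cathode: here that is Pb²⁺/Pb (−0.14 V); Al³⁺/Al (−1.67 V) is the anode.
E°cell = E°(cathode) − E°(anode) = −0.14 − (−1.67) = +1.53 V.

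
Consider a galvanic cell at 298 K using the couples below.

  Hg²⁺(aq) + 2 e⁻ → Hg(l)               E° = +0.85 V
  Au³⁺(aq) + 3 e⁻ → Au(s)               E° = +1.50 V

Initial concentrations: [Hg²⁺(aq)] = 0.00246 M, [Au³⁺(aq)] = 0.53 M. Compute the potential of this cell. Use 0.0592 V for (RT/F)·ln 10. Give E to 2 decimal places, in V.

+0.72 V

Au³⁺/Au is reduced (cathode, E° = +1.50 V) and Hg²⁺/Hg is oxidized (anode).
The standard potential is +1.50 − (+0.85) = +0.65 V and the balanced reaction transfers n = 6 electrons.
For the overall reaction 2 Au³⁺(aq) + 3 Hg(l) → 2 Au(s) + 3 Hg²⁺(aq), Q = [Hg²⁺(aq)]^3 / [Au³⁺(aq)]^2 = 5.3×10^−8, giving log Q = −7.276.
By the Nernst equation, E = +0.65 − (0.0592/6)·(−7.276) = +0.72 V.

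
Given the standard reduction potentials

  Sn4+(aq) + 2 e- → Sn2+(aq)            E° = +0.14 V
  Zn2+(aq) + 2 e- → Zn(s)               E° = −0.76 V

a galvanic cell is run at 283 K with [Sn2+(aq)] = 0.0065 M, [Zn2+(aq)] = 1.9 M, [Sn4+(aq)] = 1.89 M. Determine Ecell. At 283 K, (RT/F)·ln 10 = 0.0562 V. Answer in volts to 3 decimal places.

The Sn⁴⁺/Sn²⁺ couple has the more positive E°, so it is the cathode; Zn²⁺/Zn is the anode.
E°cell = E°cat − E°an = +0.14 − (−0.76) = +0.90 V; n = 2.
Balancing gives Sn4+(aq) + Zn(s) → Sn2+(aq) + Zn2+(aq); hence Q = ([Sn2+(aq)]·[Zn2+(aq)]) / [Sn4+(aq)] = 0.00653 (log Q = −2.185).
E = E° − (0.0562/n)·log Q = +0.90 − (0.0562/2)(−2.185) = +0.961 V.

+0.961 V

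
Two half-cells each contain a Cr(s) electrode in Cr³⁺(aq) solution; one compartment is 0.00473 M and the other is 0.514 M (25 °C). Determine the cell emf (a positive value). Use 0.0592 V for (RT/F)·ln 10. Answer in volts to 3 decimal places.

For a concentration cell E°cell = 0, since both electrodes use the same couple.
The compartment with the higher Cr³⁺(aq) concentration (0.514 M) acts as the cathode; ions are reduced there and produced at the dilute (0.00473 M) anode.
With n = 3, Ecell = −(0.0592/3)·log([dilute]/[conc]) = −(0.0592/3)·log(0.00473/0.514) = +0.040 V.

0.040 V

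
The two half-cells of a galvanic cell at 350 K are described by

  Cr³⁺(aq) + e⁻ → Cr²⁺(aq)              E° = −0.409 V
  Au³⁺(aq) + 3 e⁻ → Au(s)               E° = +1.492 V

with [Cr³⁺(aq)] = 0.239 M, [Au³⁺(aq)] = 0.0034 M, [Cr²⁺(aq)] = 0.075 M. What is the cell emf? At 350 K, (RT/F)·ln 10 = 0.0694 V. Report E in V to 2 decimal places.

Au³⁺/Au is reduced (cathode, E° = +1.492 V) and Cr³⁺/Cr²⁺ is oxidized (anode).
The standard potential is +1.492 − (−0.409) = +1.901 V and the balanced reaction transfers n = 3 electrons.
Balancing gives Au³⁺(aq) + 3 Cr²⁺(aq) → Au(s) + 3 Cr³⁺(aq); hence Q = [Cr³⁺(aq)]^3 / ([Au³⁺(aq)]·[Cr²⁺(aq)]^3) = 9.52×10^3 (log Q = 3.979).
E = E° − (0.0694/n)·log Q = +1.901 − (0.0694/3)(3.979) = +1.81 V.

+1.81 V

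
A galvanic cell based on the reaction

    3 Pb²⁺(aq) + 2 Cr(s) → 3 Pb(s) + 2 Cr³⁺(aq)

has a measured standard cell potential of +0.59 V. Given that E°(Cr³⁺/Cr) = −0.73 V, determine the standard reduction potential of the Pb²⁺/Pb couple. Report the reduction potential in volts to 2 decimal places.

In the reaction as written the Pb²⁺/Pb couple is reduced (cathode) and Cr³⁺/Cr is oxidized (anode), so E°cell = E°(Pb²⁺/Pb) − E°(Cr³⁺/Cr).
E°(Pb²⁺/Pb) = E°cell + E°(anode) = +0.59 + (−0.73) = −0.14 V.

−0.14 V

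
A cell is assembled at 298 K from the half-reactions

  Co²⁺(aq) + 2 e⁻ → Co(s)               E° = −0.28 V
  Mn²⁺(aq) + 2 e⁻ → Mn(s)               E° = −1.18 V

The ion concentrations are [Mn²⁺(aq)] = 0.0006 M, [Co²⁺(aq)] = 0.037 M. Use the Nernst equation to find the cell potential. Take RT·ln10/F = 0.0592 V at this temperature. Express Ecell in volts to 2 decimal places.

Since E°(Co²⁺/Co) > E°(Mn²⁺/Mn), Co²⁺/Co serves as the cathode.
E°cell = −0.28 − (−1.18) = +0.90 V, with n = 2 electrons transferred.
For the overall reaction Co²⁺(aq) + Mn(s) → Co(s) + Mn²⁺(aq), Q = [Mn²⁺(aq)] / [Co²⁺(aq)] = 0.0162, giving log Q = −1.790.
By the Nernst equation, E = +0.90 − (0.0592/2)·(−1.790) = +0.95 V.

+0.95 V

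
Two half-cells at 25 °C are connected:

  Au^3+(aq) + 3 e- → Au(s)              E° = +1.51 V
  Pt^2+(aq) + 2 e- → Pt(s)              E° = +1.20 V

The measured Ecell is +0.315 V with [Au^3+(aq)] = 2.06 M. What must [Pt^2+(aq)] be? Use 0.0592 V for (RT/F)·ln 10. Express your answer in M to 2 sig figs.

1.1 M

The Au³⁺/Au couple has the larger reduction potential, so it is the cathode: E°cell = +1.51 − (+1.20) = +0.31 V and n = 6.
Since E = E° − (0.0592/n)·log Q, log Q = n(E° − E)/0.0592 = −0.507.
Balancing electrons gives 2 Au^3+(aq) + 3 Pt(s) → 2 Au(s) + 3 Pt^2+(aq); thus Q = [Pt^2+(aq)]^3 / [Au^3+(aq)]^2.
Substituting the known concentrations and solving, log [Pt^2+(aq)] = 0.040 and [Pt^2+(aq)] = 1.1 M.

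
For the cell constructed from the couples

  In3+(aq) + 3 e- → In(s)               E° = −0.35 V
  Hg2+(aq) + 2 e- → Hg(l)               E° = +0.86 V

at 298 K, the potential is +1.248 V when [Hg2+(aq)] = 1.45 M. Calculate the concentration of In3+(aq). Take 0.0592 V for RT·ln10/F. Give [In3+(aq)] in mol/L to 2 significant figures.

The Hg²⁺/Hg couple has the larger reduction potential, so it is the cathode: E°cell = +0.86 − (−0.35) = +1.21 V and n = 6.
Since E = E° − (0.0592/n)·log Q, log Q = n(E° − E)/0.0592 = −3.851.
The balanced reaction is 3 Hg2+(aq) + 2 In(s) → 3 Hg(l) + 2 In3+(aq), so Q = [In3+(aq)]^2 / [Hg2+(aq)]^3.
Solving for the unknown gives log [In3+(aq)] = −1.683, so [In3+(aq)] ≈ 0.021 M.

0.021 M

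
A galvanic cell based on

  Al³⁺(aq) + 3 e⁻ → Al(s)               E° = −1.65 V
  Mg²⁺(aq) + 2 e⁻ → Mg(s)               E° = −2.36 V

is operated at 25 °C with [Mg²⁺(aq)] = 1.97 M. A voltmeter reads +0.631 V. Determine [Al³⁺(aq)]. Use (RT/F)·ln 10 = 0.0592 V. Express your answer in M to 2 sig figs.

0.00027 M

Al³⁺/Al is the cathode (higher E°); E°cell = −1.65 − (−2.36) = +0.71 V with n = 6.
Rearranging E = E° − (0.0592/n)·log Q gives log Q = 6(+0.71 − (+0.631))/0.0592 = 8.007.
Balancing electrons gives 2 Al³⁺(aq) + 3 Mg(s) → 2 Al(s) + 3 Mg²⁺(aq); thus Q = [Mg²⁺(aq)]^3 / [Al³⁺(aq)]^2.
Solving for the unknown gives log [Al³⁺(aq)] = −3.562, so [Al³⁺(aq)] ≈ 0.00027 M.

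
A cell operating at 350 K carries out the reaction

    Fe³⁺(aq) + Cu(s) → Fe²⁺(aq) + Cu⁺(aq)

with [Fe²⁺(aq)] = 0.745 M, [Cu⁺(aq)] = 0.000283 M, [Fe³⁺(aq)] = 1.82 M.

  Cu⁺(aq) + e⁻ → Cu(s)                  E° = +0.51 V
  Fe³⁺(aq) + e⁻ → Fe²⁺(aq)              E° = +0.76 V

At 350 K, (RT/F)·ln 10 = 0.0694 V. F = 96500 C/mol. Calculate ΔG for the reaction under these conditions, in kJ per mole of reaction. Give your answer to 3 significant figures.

−50.5 kJ/mol

The standard cell potential is +0.76 − (+0.51) = +0.25 V, with n = 1 electron in the balanced equation.
Here Q = ([Fe²⁺(aq)]·[Cu⁺(aq)]) / [Fe³⁺(aq)] = 0.000116 (log Q = −3.936), giving E = +0.25 − (0.0694/1)·(−3.936) = +0.5232 V.
ΔG = −nFE = −(1)(96500)(+0.5232) J/mol = −50.5 kJ/mol.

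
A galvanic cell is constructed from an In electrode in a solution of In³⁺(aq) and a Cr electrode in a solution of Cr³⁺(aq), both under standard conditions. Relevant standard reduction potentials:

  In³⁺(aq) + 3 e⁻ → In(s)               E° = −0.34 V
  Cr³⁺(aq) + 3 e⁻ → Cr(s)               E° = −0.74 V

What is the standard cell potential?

Of the two couples in this cell, the one with the more positive reduction potential is reduced at the cathode: here that is In³⁺/In (−0.34 V); Cr³⁺/Cr (−0.74 V) is the anode.
E°cell = E°(cathode) − E°(anode) = −0.34 − (−0.74) = +0.40 V.

+0.40 V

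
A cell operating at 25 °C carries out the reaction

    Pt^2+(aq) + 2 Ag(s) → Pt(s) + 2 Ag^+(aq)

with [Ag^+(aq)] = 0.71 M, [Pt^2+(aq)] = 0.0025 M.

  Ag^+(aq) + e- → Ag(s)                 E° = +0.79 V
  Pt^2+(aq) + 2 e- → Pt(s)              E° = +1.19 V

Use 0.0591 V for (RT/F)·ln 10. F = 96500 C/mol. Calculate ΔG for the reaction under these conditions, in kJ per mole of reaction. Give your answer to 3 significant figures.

−64.1 kJ/mol

The standard cell potential is +1.19 − (+0.79) = +0.40 V, with n = 2 electrons in the balanced equation.
The reaction quotient is [Ag^+(aq)]^2 / [Pt^2+(aq)] = 202; by Nernst, E = +0.40 − (0.0591/2)(2.305) = +0.3319 V.
Finally ΔG = −nFE = −(2)(96500 C/mol)(+0.3319 V) = −64.1 kJ/mol.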